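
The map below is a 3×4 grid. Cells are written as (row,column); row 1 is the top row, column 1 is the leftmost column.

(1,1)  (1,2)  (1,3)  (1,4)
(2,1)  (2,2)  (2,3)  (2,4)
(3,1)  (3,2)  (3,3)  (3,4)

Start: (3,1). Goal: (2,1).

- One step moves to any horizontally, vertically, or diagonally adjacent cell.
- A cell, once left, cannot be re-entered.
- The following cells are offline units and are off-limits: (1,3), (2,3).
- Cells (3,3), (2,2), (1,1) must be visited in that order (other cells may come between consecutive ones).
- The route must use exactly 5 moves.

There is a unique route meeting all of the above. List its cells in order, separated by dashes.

(3,1) - (3,2) - (3,3) - (2,2) - (1,1) - (2,1)

The waypoints must appear in the order (3,3), (2,2), (1,1), with no cell reused.
Route from (3,1): 2× right (reaching (3,3)), 2× up-left (reaching (1,1)), down to (2,1) — 5 moves in all.
Check: order respected ((3,3) at step 2, (2,2) at step 3, (1,1) at step 4); 5 moves as required.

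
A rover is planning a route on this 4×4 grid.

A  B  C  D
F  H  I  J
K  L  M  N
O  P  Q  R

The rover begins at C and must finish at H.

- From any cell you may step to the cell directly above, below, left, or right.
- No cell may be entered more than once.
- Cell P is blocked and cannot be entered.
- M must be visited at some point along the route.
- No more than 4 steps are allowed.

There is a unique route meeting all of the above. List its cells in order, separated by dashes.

The budget equals the shortest possible length, so every move has to be on a shortest route through the required cells.
Route from C: down 2 to M, left 1 to L, up 1 to H — 4 moves in all.
Check: all required cells visited; 4 ≤ 4 moves.

C - I - M - L - H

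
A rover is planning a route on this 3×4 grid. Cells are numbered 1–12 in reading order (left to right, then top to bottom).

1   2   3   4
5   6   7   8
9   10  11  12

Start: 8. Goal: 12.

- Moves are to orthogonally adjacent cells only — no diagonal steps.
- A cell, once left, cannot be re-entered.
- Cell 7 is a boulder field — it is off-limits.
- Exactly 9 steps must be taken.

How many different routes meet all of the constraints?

Need simple routes of exactly 9 moves from 8 to 12 (Manhattan distance 1, so 4 moves are spent on a detour and 4 undoing it).
Enumerating: 8 4 3 2 6 5 9 10 11 12 | 8 4 3 2 1 5 9 10 11 12 | 8 4 3 2 1 5 6 10 11 12.
That gives 3 routes.

3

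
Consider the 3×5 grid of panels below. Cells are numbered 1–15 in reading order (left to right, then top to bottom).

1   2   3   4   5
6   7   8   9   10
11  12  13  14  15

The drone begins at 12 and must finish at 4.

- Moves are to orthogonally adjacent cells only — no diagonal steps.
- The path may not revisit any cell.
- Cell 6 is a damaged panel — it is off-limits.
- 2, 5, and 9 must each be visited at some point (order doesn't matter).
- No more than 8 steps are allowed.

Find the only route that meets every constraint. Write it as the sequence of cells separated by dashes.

12 - 7 - 2 - 3 - 8 - 9 - 10 - 5 - 4

The budget equals the shortest possible length, so every move has to be on a shortest route through the required cells.
Route from 12: up 2 to 2, right 1 to 3, down 1 to 8, right 2 to 10, up 1 to 5, left 1 to 4 — 8 moves in all.
Check: all required cells visited; 8 ≤ 8 moves.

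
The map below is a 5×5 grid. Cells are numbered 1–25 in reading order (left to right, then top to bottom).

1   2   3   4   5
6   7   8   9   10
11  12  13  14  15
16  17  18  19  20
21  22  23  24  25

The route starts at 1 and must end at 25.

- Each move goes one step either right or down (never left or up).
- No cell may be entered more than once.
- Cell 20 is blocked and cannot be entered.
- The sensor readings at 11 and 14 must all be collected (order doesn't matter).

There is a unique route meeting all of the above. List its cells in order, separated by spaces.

1 6 11 12 13 14 19 24 25

Moves only go right or down, so the column and row indices never decrease.
Route from 1: down 2 to 11, right 3 to 14, down 2 to 24, right 1 to 25 — 8 moves in all.
Check: all required cells visited.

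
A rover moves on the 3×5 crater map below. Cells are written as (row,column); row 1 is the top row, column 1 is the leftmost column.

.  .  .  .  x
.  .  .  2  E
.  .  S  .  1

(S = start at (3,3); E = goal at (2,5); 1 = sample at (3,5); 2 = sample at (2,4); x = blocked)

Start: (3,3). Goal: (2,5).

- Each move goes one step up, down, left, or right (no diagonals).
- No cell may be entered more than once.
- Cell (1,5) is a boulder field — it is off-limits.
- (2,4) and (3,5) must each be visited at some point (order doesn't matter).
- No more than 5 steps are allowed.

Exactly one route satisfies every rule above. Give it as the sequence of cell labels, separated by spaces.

(3,3) (2,3) (2,4) (3,4) (3,5) (2,5)

Any route must reach (2,4) and (3,5) and still end at (2,5) within 5 moves, so the order of the required stops is forced.
Route from (3,3): up 1 to (2,3), right 1 to (2,4), down 1 to (3,4), right 1 to (3,5), up 1 to (2,5) — 5 moves in all.
Check: all required cells visited; 5 ≤ 5 moves.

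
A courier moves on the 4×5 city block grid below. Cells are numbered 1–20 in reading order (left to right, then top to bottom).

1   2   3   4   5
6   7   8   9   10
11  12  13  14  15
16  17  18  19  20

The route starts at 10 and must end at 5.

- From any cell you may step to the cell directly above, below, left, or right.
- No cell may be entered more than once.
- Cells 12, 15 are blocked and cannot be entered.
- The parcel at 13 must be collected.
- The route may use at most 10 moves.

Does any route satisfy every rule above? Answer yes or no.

One route that works: 10 → 9 → 14 → 13 → 8 → 3 → 4 → 5.

yes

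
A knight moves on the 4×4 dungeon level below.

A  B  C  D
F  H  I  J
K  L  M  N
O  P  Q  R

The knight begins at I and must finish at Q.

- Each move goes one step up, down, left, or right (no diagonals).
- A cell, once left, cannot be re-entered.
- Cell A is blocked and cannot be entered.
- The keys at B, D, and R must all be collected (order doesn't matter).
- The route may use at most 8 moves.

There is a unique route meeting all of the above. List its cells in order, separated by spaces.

The budget equals the shortest possible length, so every move has to be on a shortest route through the required cells.
Route from I: left 1 to H, up 1 to B, right 2 to D, down 3 to R, left 1 to Q — 8 moves in all.
Check: all required cells visited; 8 ≤ 8 moves.

I H B C D J N R Q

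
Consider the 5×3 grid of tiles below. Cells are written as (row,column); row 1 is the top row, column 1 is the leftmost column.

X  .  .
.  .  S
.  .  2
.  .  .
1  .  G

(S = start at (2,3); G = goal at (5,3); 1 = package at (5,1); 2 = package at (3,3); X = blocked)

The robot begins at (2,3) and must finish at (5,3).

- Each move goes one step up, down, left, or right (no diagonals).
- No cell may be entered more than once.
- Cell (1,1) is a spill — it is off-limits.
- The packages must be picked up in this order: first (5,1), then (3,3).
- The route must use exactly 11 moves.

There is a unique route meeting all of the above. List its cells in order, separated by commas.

(2,3), (2,2), (2,1), (3,1), (4,1), (5,1), (5,2), (4,2), (3,2), (3,3), (4,3), (5,3)

The waypoints must appear in the order (5,1), (3,3), with no cell reused.
Route from (2,3): left 2 to (2,1), down 3 to (5,1), right 1 to (5,2), up 2 to (3,2), right 1 to (3,3), down 2 to (5,3) — 11 moves in all.
Check: order respected (1 at step 5, 2 at step 9); 11 moves as required.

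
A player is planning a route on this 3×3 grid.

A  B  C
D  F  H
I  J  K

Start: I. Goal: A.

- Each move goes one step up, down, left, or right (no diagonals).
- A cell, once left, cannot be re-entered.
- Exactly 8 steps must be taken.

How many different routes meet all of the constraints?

2

Need simple routes of exactly 8 moves from I to A (Manhattan distance 2, so 3 moves are spent on a detour and 3 undoing it).
Enumerating: I D F J K H C B A | I J K H C B F D A.
That gives 2 routes.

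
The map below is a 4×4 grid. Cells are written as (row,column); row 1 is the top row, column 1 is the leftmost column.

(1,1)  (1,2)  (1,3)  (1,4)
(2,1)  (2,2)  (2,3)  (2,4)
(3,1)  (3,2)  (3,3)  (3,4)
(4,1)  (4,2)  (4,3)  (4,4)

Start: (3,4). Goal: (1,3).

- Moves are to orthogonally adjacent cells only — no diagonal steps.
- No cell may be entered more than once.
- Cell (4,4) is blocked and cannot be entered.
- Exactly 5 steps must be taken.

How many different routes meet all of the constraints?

5

Need simple routes of exactly 5 moves from (3,4) to (1,3) (Manhattan distance 3, so 1 moves are spent on a detour and 1 undoing it).
Enumerating: (3,4) (2,4) (2,3) (2,2) (1,2) (1,3) | (3,4) (3,3) (2,3) (2,2) (1,2) (1,3) | (3,4) (3,3) (2,3) (2,4) (1,4) (1,3) | (3,4) (3,3) (3,2) (2,2) (1,2) (1,3) | (3,4) (3,3) (3,2) (2,2) (2,3) (1,3).
That gives 5 routes.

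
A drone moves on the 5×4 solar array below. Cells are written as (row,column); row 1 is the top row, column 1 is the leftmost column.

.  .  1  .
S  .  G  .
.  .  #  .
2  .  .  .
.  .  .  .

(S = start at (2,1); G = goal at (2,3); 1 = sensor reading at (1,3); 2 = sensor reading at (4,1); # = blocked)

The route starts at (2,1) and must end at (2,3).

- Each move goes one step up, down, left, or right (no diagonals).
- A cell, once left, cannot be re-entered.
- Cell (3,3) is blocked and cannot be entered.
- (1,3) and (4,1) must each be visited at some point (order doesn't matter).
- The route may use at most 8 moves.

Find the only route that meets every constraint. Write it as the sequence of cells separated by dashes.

The 8-move cap with required stops at (1,3), (4,1) leaves no slack for detours.
Route from (2,1): down 2 to (4,1), right 1 to (4,2), up 3 to (1,2), right 1 to (1,3), down 1 to (2,3) — 8 moves in all.
Check: all required cells visited; 8 ≤ 8 moves.

(2,1) - (3,1) - (4,1) - (4,2) - (3,2) - (2,2) - (1,2) - (1,3) - (2,3)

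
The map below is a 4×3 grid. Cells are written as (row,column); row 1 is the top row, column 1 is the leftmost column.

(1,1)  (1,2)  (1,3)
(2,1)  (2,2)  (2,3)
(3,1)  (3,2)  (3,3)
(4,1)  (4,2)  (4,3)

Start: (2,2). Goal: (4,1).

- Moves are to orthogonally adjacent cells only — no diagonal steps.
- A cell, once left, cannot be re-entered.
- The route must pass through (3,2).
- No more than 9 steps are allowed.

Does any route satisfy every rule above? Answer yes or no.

One route that works: (2,2) → (3,2) → (4,2) → (4,1).

yes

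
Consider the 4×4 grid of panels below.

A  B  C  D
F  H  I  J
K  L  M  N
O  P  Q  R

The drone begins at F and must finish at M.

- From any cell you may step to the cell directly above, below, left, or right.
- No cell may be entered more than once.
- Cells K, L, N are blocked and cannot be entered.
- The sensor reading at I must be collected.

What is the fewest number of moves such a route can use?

3

Any route passes through I somewhere between F and M. Summing Manhattan distances along the two legs (F → I → M) gives a lower bound of 2 + 1 = 3 moves.
A route of 3 moves achieves this: F → H → I → M.
Since 3 matches the lower bound, it is optimal.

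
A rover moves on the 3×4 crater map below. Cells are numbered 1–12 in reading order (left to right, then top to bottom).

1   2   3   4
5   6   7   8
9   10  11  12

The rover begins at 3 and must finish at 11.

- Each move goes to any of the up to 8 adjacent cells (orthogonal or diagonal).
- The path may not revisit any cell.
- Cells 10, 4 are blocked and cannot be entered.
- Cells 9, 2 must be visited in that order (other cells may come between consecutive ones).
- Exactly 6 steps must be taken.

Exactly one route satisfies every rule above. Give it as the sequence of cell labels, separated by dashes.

3 - 6 - 9 - 5 - 2 - 7 - 11

The waypoints must appear in the order 9, 2, with no cell reused.
Route from 3: 2× down-left (reaching 9), up to 5, up-right to 2, down-right to 7, down to 11 — 6 moves in all.
Check: order respected (9 at step 2, 2 at step 4); 6 moves as required.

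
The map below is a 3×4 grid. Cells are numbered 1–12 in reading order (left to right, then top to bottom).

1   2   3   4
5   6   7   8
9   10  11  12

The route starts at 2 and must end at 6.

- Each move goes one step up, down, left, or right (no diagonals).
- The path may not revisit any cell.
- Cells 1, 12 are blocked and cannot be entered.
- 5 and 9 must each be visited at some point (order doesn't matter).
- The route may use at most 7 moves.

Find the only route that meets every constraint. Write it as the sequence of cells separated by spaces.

The 7-move cap with required stops at 5, 9 leaves no slack for detours.
Route from 2: right 1 to 3, down 2 to 11, left 2 to 9, up 1 to 5, right 1 to 6 — 7 moves in all.
Check: all required cells visited; 7 ≤ 7 moves.

2 3 7 11 10 9 5 6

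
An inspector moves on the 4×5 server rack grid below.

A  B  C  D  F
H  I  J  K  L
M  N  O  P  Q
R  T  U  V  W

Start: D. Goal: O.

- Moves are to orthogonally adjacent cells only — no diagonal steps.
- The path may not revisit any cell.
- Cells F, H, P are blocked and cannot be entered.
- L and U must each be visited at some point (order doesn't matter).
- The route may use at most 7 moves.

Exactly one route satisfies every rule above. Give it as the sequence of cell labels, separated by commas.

D, K, L, Q, W, V, U, O

The 7-move cap with required stops at L, U leaves no slack for detours.
Route from D: down to K, right to L, 2× down (reaching W), 2× left (reaching U), up to O — 7 moves in all.
Check: all required cells visited; 7 ≤ 7 moves.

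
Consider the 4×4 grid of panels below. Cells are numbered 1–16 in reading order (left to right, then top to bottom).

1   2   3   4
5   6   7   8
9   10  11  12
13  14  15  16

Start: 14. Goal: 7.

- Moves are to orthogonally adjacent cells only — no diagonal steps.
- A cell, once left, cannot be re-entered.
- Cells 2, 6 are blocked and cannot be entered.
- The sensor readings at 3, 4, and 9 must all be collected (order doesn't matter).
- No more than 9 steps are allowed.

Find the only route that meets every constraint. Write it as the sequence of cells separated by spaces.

14 13 9 10 11 12 8 4 3 7

Any route must reach 3, 4, and 9 and still end at 7 within 9 moves, so the order of the required stops is forced.
Route from 14: left 1 to 13, up 1 to 9, right 3 to 12, up 2 to 4, left 1 to 3, down 1 to 7 — 9 moves in all.
Check: all required cells visited; 9 ≤ 9 moves.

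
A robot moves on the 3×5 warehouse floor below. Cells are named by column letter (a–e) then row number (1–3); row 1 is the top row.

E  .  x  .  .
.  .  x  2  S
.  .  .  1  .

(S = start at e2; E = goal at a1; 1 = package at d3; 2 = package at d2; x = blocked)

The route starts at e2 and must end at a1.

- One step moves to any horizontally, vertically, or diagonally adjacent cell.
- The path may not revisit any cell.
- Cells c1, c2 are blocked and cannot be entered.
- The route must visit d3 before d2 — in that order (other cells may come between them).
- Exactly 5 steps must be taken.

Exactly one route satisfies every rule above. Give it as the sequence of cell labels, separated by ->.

e2 -> d3 -> d2 -> c3 -> b2 -> a1

The waypoints must appear in the order d3, d2, with no cell reused.
Route from e2: down-left 1 to d3, up 1 to d2, down-left 1 to c3, up-left 2 to a1 — 5 moves in all.
Check: order respected (1 at step 1, 2 at step 2); 5 moves as required.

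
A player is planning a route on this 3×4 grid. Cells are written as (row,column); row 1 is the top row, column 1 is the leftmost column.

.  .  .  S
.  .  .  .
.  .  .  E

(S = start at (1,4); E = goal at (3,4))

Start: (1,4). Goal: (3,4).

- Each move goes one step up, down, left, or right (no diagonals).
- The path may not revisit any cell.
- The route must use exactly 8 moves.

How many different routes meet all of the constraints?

9

Need simple routes of exactly 8 moves from (1,4) to (3,4) (Manhattan distance 2, so 3 moves are spent on a detour and 3 undoing it).
Branch systematically from the start, pruning whenever the remaining move budget drops below the Manhattan distance to (3,4) or differs from it in parity. Grouping the completions by first move — via (2,4): 2; via (1,3): 7 — and summing: 2 + 7 = 9.
That gives 9 routes.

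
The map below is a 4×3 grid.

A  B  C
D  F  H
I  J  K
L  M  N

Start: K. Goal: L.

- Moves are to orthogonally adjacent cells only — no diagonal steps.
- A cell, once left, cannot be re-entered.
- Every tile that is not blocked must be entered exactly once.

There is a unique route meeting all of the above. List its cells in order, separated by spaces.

K N M J F H C B A D I L

Need to visit all 12 open cells exactly once, starting at K and ending at L.
Cell A has only two open neighbours (D and B), so the path must pass straight through it: one of those is the cell it's entered from and the other is where it exits.
Route from K: down 1 to N, left 1 to M, up 2 to F, right 1 to H, up 1 to C, left 2 to A, down 3 to L — 11 moves in all.
Check: all 12 open cells covered.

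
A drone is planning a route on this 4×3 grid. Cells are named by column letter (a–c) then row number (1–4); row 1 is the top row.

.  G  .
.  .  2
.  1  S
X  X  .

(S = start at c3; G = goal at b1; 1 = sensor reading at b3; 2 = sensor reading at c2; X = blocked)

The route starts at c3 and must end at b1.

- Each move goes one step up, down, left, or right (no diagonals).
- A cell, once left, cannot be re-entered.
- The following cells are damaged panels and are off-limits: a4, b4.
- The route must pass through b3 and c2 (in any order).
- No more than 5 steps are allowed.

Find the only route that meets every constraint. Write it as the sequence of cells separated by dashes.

The 5-move cap with required stops at b3, c2 leaves no slack for detours.
Route from c3: left 1 to b3, up 1 to b2, right 1 to c2, up 1 to c1, left 1 to b1 — 5 moves in all.
Check: all required cells visited; 5 ≤ 5 moves.

c3 - b3 - b2 - c2 - c1 - b1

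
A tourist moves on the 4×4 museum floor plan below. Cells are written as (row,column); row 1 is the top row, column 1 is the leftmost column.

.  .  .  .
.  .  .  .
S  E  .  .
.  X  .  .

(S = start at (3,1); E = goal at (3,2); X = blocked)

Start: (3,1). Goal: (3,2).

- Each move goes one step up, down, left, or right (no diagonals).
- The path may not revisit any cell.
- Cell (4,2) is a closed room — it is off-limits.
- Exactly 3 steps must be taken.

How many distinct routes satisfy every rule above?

1

Need simple routes of exactly 3 moves from (3,1) to (3,2) (Manhattan distance 1, so 1 moves are spent on a detour and 1 undoing it).
Enumerating: (3,1) (2,1) (2,2) (3,2).
That gives 1 route.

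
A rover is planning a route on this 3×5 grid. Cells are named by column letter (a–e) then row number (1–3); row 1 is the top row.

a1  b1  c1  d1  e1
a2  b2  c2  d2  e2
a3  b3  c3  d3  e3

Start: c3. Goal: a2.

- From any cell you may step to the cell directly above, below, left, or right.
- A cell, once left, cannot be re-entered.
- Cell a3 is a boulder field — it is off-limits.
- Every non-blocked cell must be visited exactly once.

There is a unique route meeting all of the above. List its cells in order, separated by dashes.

Need to visit all 14 open cells exactly once, starting at c3 and ending at a2.
Route from c3: left to b3, up to b2, 2× right (reaching d2), down to d3, right to e3, 2× up (reaching e1), 4× left (reaching a1), down to a2 — 13 moves in all.
Check: all 14 open cells covered.

c3 - b3 - b2 - c2 - d2 - d3 - e3 - e2 - e1 - d1 - c1 - b1 - a1 - a2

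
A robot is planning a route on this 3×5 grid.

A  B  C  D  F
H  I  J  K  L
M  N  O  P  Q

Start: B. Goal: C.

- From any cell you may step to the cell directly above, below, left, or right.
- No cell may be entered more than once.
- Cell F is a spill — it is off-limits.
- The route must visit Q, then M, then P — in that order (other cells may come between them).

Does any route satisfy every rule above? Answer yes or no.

no

Ignoring the required order, 5 revisit-free routes from B to C pass through all of Q, M, and P; the waypoint orders that occur are M → P → Q (5) — never Q → M → P.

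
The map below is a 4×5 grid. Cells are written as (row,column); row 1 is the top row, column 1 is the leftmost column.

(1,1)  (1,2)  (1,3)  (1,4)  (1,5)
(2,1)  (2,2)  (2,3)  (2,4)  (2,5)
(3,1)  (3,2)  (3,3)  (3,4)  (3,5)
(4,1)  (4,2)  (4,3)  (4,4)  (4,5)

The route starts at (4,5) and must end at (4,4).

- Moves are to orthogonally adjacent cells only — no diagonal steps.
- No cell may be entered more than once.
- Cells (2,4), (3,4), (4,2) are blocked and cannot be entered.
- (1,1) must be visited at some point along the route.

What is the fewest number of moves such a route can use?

13

Any route passes through (1,1) somewhere between (4,5) and (4,4). Summing Manhattan distances along the two legs ((4,5) → (1,1) → (4,4)) gives a lower bound of 7 + 6 = 13 moves.
A route of 13 moves achieves this: (4,5) → (3,5) → (2,5) → (1,5) → (1,4) → (1,3) → (1,2) → (1,1) → (2,1) → (3,1) → (3,2) → (3,3) → (4,3) → (4,4).
Since 13 matches the lower bound, it is optimal.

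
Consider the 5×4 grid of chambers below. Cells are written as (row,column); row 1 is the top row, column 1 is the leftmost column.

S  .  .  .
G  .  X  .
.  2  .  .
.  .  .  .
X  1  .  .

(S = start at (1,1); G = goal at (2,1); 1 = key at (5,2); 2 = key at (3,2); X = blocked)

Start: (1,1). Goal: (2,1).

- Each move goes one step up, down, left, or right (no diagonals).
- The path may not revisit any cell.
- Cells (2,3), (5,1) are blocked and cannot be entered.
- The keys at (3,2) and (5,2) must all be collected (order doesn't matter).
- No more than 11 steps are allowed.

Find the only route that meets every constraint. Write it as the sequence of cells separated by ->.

(1,1) -> (1,2) -> (2,2) -> (3,2) -> (3,3) -> (4,3) -> (5,3) -> (5,2) -> (4,2) -> (4,1) -> (3,1) -> (2,1)

The 11-move cap with required stops at (3,2), (5,2) leaves no slack for detours.
Route from (1,1): right to (1,2), 2× down (reaching (3,2)), right to (3,3), 2× down (reaching (5,3)), left to (5,2), up to (4,2), left to (4,1), 2× up (reaching (2,1)) — 11 moves in all.
Check: all required cells visited; 11 ≤ 11 moves.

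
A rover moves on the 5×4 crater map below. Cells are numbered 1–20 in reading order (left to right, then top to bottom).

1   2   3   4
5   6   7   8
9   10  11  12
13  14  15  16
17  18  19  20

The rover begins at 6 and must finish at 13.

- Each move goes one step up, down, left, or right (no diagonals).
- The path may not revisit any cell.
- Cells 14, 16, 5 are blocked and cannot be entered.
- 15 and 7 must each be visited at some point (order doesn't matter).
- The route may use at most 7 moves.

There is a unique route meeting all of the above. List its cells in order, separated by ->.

The budget equals the shortest possible length, so every move has to be on a shortest route through the required cells.
Route from 6: right to 7, 3× down (reaching 19), 2× left (reaching 17), up to 13 — 7 moves in all.
Check: all required cells visited; 7 ≤ 7 moves.

6 -> 7 -> 11 -> 15 -> 19 -> 18 -> 17 -> 13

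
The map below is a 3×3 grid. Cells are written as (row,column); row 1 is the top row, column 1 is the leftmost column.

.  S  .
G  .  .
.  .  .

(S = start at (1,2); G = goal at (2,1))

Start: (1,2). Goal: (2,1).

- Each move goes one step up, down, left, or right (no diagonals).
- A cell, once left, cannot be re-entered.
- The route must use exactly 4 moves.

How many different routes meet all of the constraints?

Need simple routes of exactly 4 moves from (1,2) to (2,1) (Manhattan distance 2, so 1 moves are spent on a detour and 1 undoing it).
Enumerating: (1,2) (2,2) (3,2) (3,1) (2,1) | (1,2) (1,3) (2,3) (2,2) (2,1).
That gives 2 routes.

2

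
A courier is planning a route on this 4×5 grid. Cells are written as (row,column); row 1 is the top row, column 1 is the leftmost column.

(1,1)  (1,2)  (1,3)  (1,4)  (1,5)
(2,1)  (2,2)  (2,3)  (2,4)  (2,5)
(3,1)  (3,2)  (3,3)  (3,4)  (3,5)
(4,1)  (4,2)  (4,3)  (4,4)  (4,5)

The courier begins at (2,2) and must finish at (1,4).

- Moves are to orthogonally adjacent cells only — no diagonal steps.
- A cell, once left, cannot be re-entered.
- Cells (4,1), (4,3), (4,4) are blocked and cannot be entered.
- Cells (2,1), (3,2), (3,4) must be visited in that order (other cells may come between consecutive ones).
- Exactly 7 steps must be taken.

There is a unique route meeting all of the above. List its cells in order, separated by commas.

(2,2), (2,1), (3,1), (3,2), (3,3), (3,4), (2,4), (1,4)

The waypoints must appear in the order (2,1), (3,2), (3,4), with no cell reused.
Route from (2,2): left to (2,1), down to (3,1), 3× right (reaching (3,4)), 2× up (reaching (1,4)) — 7 moves in all.
Check: order respected ((2,1) at step 1, (3,2) at step 3, (3,4) at step 5); 7 moves as required.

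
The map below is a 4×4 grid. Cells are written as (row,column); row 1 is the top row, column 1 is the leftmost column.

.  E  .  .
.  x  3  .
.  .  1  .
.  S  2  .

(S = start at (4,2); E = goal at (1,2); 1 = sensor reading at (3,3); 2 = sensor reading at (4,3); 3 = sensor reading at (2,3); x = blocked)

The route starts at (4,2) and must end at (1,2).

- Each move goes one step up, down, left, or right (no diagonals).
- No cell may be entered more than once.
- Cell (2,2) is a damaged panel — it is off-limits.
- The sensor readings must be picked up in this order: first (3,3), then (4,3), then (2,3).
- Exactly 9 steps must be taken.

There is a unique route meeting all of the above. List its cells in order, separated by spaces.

The waypoints must appear in the order (3,3), (4,3), (2,3), with no cell reused.
Route from (4,2): up 1 to (3,2), right 1 to (3,3), down 1 to (4,3), right 1 to (4,4), up 2 to (2,4), left 1 to (2,3), up 1 to (1,3), left 1 to (1,2) — 9 moves in all.
Check: order respected (1 at step 2, 2 at step 3, 3 at step 7); 9 moves as required.

(4,2) (3,2) (3,3) (4,3) (4,4) (3,4) (2,4) (2,3) (1,3) (1,2)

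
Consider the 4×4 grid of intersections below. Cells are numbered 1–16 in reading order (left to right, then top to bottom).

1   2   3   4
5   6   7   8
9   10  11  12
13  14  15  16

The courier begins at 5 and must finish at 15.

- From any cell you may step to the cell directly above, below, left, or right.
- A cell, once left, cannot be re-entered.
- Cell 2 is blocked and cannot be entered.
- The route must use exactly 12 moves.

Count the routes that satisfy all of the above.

4

Need simple routes of exactly 12 moves from 5 to 15 (Manhattan distance 4, so 4 moves are spent on a detour and 4 undoing it).
Enumerating: 5 9 13 14 10 6 7 3 4 8 12 16 15 | 5 9 13 14 10 6 7 3 4 8 12 11 15 | 5 9 13 14 10 11 7 3 4 8 12 16 15 | 5 6 7 3 4 8 12 11 10 9 13 14 15.
That gives 4 routes.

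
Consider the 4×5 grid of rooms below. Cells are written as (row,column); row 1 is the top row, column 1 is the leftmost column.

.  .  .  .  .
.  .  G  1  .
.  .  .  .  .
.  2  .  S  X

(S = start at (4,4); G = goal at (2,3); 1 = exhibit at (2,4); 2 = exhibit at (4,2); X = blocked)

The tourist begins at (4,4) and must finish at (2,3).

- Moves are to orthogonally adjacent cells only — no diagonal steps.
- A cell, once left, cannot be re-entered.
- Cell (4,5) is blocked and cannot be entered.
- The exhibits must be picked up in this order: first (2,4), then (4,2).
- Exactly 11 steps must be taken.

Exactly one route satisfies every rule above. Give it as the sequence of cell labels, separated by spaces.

The waypoints must appear in the order (2,4), (4,2), with no cell reused.
Route from (4,4): up 3 to (1,4), left 2 to (1,2), down 3 to (4,2), right 1 to (4,3), up 2 to (2,3) — 11 moves in all.
Check: order respected (1 at step 2, 2 at step 8); 11 moves as required.

(4,4) (3,4) (2,4) (1,4) (1,3) (1,2) (2,2) (3,2) (4,2) (4,3) (3,3) (2,3)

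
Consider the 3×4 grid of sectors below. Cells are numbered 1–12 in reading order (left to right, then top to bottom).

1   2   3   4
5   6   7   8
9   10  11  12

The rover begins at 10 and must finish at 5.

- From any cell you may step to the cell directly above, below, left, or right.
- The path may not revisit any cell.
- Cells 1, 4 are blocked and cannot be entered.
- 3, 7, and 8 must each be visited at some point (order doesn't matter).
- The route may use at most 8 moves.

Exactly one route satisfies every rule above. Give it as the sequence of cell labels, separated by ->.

10 -> 11 -> 12 -> 8 -> 7 -> 3 -> 2 -> 6 -> 5

The 8-move cap with required stops at 3, 7, 8 leaves no slack for detours.
Route from 10: right 2 to 12, up 1 to 8, left 1 to 7, up 1 to 3, left 1 to 2, down 1 to 6, left 1 to 5 — 8 moves in all.
Check: all required cells visited; 8 ≤ 8 moves.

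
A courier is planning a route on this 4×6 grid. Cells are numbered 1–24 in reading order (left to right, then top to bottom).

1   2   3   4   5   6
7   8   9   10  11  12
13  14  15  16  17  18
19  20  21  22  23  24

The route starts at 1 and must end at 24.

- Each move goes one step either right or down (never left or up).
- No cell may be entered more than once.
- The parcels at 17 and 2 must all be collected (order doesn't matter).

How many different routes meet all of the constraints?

20

A right/down-only route from 1 to 24 makes exactly 3 down-moves and 5 right-moves in some order.
With no other constraints that would be C(8,3) = 56 routes.
A monotone route can only reach the required cells in the order 2, 17, so split there and multiply the segment counts: 1→2: 1; 2→17: 10; 17→24: 2; product = 20.
That gives 20 routes.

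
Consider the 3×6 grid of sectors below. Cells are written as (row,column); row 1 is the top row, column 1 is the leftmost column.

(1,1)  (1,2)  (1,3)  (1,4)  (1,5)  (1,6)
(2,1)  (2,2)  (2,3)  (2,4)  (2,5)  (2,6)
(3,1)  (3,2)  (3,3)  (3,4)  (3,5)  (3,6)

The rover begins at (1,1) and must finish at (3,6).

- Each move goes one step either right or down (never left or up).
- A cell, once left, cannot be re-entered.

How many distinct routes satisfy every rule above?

A right/down-only route from (1,1) to (3,6) makes exactly 2 down-moves and 5 right-moves in some order.
With no other constraints that would be C(7,2) = 21 routes.
That gives 21 routes.

21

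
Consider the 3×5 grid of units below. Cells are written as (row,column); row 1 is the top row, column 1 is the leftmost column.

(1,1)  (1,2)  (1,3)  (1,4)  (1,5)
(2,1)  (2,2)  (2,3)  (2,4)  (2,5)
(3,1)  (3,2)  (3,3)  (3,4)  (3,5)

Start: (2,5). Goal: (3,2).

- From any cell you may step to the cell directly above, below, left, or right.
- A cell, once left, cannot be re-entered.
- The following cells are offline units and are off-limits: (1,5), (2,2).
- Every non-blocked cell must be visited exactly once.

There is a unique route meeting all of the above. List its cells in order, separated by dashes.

Need to visit all 13 open cells exactly once, starting at (2,5) and ending at (3,2).
Cell (1,4) has only two open neighbours ((2,4) and (1,3)), so the path must pass straight through it: one of those is the cell it's entered from and the other is where it exits.
Route from (2,5): down 1 to (3,5), left 2 to (3,3), up 1 to (2,3), right 1 to (2,4), up 1 to (1,4), left 3 to (1,1), down 2 to (3,1), right 1 to (3,2) — 12 moves in all.
Check: all 13 open cells covered.

(2,5) - (3,5) - (3,4) - (3,3) - (2,3) - (2,4) - (1,4) - (1,3) - (1,2) - (1,1) - (2,1) - (3,1) - (3,2)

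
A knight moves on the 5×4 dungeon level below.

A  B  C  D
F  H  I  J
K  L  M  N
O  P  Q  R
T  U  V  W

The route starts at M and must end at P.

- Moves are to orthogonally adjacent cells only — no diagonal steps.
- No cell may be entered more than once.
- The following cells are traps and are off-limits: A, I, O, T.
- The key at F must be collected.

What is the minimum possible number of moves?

10

Any route passes through F somewhere between M and P. Summing Manhattan distances along the two legs (M → F → P) gives a lower bound of 3 + 3 = 6 moves.
The shortest route satisfying every rule uses 10 moves: M → N → J → D → C → B → H → F → K → L → P.
The no-revisit rule (legs can't share cells) pushes the minimum above the 6-move bound; an exhaustive check rules out every length from 6 to 9 (on a 4-connected grid the length of any start-to-goal walk has the same parity as the Manhattan bound, so only lengths 6, 8, 10, … need checking), leaving 10 as the minimum.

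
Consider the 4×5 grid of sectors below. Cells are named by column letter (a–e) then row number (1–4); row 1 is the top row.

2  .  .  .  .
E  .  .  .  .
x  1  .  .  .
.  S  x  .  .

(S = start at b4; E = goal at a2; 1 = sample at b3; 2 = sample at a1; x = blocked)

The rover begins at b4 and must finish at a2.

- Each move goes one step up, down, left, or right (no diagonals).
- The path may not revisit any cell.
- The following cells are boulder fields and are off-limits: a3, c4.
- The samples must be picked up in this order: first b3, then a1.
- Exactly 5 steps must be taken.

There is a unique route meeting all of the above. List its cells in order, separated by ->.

b4 -> b3 -> b2 -> b1 -> a1 -> a2

The waypoints must appear in the order b3, a1, with no cell reused.
Route from b4: up 3 to b1, left 1 to a1, down 1 to a2 — 5 moves in all.
Check: order respected (1 at step 1, 2 at step 4); 5 moves as required.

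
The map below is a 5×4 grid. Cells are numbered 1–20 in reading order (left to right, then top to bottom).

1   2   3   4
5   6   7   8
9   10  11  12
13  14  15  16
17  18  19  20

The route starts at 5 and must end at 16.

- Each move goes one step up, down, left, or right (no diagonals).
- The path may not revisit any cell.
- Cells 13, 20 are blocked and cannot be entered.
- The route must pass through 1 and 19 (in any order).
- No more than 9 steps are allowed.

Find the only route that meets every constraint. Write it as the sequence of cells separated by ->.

The 9-move cap with required stops at 1, 19 leaves no slack for detours.
Route from 5: up 1 to 1, right 1 to 2, down 4 to 18, right 1 to 19, up 1 to 15, right 1 to 16 — 9 moves in all.
Check: all required cells visited; 9 ≤ 9 moves.

5 -> 1 -> 2 -> 6 -> 10 -> 14 -> 18 -> 19 -> 15 -> 16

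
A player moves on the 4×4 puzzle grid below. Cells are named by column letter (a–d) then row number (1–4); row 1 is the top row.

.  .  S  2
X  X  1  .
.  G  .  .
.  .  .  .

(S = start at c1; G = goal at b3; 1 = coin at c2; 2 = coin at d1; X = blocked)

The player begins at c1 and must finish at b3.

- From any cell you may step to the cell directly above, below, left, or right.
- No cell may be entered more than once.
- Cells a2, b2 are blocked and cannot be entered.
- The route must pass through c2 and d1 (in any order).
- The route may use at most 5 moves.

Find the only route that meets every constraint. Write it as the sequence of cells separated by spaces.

c1 d1 d2 c2 c3 b3

Any route must reach c2 and d1 and still end at b3 within 5 moves, so the order of the required stops is forced.
Route from c1: right 1 to d1, down 1 to d2, left 1 to c2, down 1 to c3, left 1 to b3 — 5 moves in all.
Check: all required cells visited; 5 ≤ 5 moves.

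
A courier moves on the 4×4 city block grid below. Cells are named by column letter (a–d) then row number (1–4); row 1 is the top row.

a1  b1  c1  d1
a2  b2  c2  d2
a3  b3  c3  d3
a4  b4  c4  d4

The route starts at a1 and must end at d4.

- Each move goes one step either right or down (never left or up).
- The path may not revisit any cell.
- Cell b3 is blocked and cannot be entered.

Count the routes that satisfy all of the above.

11

A right/down-only route from a1 to d4 makes exactly 3 down-moves and 3 right-moves in some order.
With no other constraints that would be C(6,3) = 20 routes.
Subtract routes through each blocked cell (inclusion–exclusion for overlaps): − through b3: 9 → 11.
That gives 11 routes.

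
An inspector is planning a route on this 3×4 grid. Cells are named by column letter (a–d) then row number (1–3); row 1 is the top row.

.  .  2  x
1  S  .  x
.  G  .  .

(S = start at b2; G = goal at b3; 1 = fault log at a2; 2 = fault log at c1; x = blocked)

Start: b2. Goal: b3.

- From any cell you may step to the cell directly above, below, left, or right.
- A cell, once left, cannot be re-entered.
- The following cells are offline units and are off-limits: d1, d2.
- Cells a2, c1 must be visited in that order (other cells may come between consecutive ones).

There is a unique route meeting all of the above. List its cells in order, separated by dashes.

The waypoints must appear in the order a2, c1, with no cell reused.
Route from b2: left to a2, up to a1, 2× right (reaching c1), 2× down (reaching c3), left to b3 — 7 moves in all.
Check: order respected (1 at step 1, 2 at step 4).

b2 - a2 - a1 - b1 - c1 - c2 - c3 - b3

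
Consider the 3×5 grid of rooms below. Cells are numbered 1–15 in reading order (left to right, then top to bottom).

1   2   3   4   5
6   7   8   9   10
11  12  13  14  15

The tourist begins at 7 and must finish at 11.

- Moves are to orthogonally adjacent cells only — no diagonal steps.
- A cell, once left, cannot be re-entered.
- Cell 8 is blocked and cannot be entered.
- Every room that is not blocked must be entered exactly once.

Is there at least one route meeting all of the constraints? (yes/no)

Colour the cells like a checkerboard: each orthogonal step flips colour, so a Hamiltonian route alternates colours. Here there are 8 cells of one colour and 6 of the other, with start on the same colour as the goal — the counts and endpoints can't be arranged into an alternating sequence of length 14, so no Hamiltonian route exists.

no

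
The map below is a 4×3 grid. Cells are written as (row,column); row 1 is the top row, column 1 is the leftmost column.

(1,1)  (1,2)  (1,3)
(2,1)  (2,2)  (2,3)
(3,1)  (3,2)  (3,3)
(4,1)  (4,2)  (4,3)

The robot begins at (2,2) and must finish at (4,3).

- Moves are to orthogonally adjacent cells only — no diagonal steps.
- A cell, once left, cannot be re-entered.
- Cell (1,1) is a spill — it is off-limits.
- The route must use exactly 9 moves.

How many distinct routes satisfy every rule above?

Need simple routes of exactly 9 moves from (2,2) to (4,3) (Manhattan distance 3, so 3 moves are spent on a detour and 3 undoing it).
Enumerating: (2,2) (1,2) (1,3) (2,3) (3,3) (3,2) (3,1) (4,1) (4,2) (4,3).
That gives 1 route.

1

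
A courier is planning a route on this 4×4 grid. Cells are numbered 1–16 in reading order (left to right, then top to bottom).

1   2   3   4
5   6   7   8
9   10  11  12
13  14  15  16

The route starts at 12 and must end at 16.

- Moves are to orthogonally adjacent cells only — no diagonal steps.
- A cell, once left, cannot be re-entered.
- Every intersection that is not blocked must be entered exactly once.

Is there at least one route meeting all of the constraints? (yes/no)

yes

One route that works: 12 → 8 → 4 → 3 → 7 → 11 → 10 → 6 → 2 → 1 → 5 → 9 → 13 → 14 → 15 → 16.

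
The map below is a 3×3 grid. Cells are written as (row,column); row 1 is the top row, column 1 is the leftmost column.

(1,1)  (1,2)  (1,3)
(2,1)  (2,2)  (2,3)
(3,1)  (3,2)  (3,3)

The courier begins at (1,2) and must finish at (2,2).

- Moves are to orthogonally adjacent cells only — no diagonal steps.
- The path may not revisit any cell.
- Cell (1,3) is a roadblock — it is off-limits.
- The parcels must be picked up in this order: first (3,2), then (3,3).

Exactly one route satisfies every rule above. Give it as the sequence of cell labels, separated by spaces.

(1,2) (1,1) (2,1) (3,1) (3,2) (3,3) (2,3) (2,2)

The waypoints must appear in the order (3,2), (3,3), with no cell reused.
Route from (1,2): left 1 to (1,1), down 2 to (3,1), right 2 to (3,3), up 1 to (2,3), left 1 to (2,2) — 7 moves in all.
Check: order respected ((3,2) at step 4, (3,3) at step 5).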